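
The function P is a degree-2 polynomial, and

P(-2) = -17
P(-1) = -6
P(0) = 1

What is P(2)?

Write P(t) = at² + bt + c; the 3 given values yield a linear system in the 3 coefficients.
Solving, P(t) = -2t² + 5t + 1.
Then P(2) = 3.

3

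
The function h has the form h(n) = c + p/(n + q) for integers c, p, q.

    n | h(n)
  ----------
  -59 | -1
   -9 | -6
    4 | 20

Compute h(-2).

(h(n) − c)(n + q) = p for each data point; the three points give a linear system in c and q, then p follows.
Solving: c = 0, q = -1, p = 60, so h(n) = 60/(n − 1).
Then h(-2) = 0 + 60/(-3) = -20.

-20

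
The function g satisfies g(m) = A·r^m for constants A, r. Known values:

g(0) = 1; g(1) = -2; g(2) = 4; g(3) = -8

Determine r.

Consecutive ratio: -2/1 = -2, and 4/(-2) = -2, so r = -2.
Then A·(-2)^0 = 1 gives A = 1, and g(m) = 1·(-2)^m.

-2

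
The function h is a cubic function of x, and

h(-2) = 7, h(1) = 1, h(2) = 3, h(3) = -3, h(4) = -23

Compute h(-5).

157

Write h(x) = ax³ + bx² + cx + d; the 5 given values yield a linear system in the 4 coefficients.
Solving, h(x) = -x³ + 2x² + 3x - 3.
Then h(-5) = 157.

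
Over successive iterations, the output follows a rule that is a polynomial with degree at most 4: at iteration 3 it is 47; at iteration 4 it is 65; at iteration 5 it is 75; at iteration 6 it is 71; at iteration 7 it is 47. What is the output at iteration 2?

27

Write the value at n as Q(n).
First differences: 18, 10, -4, -24. Second differences: -8, -14, -20. Third differences: -6, -6.
Level-3 differences are constant, so Q has degree 3.
Fitting a degree-3 polynomial gives Q(n) = -n³ + 8n² - n + 5.
Then Q(2) = 27.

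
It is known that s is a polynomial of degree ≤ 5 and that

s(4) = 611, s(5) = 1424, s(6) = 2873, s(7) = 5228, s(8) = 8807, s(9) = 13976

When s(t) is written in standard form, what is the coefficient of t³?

1

First differences: 813, 1449, 2355, 3579, 5169. Second differences: 636, 906, 1224, 1590. Third differences: 270, 318, 366. Fourth differences: 48, 48.
Level-4 differences are constant, so s has degree 4.
Fitting a degree-4 polynomial gives s(t) = 2t^4 + t³ + t² + 5t - 1.
The coefficient of t³ is 1.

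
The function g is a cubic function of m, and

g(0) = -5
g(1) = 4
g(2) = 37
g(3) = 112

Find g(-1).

-8

Write g(m) = am³ + bm² + cm + d; the 4 given values yield a linear system in the 4 coefficients.
Solving, g(m) = 3m³ + 3m² + 3m - 5.
Then g(-1) = -8.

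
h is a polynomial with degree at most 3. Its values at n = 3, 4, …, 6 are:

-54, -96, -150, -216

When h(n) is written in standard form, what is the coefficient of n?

0

First differences: -42, -54, -66. Second differences: -12, -12.
Level-2 differences are constant, so h has degree 2.
Fitting a degree-2 polynomial gives h(n) = -6n².
The coefficient of n is 0.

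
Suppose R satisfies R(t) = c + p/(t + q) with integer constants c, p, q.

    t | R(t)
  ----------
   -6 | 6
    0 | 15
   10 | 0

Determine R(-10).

(R(t) − c)(t + q) = p for each data point; the three points give a linear system in c and q, then p follows.
Solving: c = 3, q = -2, p = -24, so R(t) = 3 − 24/(t − 2).
Then R(-10) = 3 − 24/(-12) = 5.

5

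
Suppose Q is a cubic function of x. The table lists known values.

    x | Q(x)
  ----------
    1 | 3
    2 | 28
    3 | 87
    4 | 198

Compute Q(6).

648

Write Q(x) = ax³ + bx² + cx + d; the 4 given values yield a linear system in the 4 coefficients.
Solving, Q(x) = 3x³ - x² + 7x - 6.
Then Q(6) = 648.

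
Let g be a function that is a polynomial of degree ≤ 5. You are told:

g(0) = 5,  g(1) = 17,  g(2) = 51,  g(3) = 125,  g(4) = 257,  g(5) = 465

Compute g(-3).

-79

First differences: 12, 34, 74, 132, 208. Second differences: 22, 40, 58, 76. Third differences: 18, 18, 18.
Level-3 differences are constant, so g has degree 3.
Fitting a degree-3 polynomial gives g(t) = 3t³ + 2t² + 7t + 5.
Then g(-3) = -79.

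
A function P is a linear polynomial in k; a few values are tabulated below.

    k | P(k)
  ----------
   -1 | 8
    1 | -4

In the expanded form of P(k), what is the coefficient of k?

Write P(k) = ak + b; the 2 given values yield a linear system in the 2 coefficients.
Solving, P(k) = -6k + 2.
The coefficient of k is -6.

-6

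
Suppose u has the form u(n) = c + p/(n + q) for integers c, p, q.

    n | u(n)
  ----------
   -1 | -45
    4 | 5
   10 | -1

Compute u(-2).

(u(n) − c)(n + q) = p for each data point; the three points give a linear system in c and q, then p follows.
Solving: c = -5, q = 0, p = 40, so u(n) = -5 + 40/(n + 0).
Then u(-2) = -5 + 40/(-2) = -25.

-25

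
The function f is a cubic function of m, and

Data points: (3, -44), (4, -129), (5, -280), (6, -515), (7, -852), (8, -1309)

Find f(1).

First differences: -85, -151, -235, -337, -457. Second differences: -66, -84, -102, -120. Third differences: -18, -18, -18.
Level-3 differences are constant, so f has degree 3.
Fitting a degree-3 polynomial gives f(m) = -3m³ + 3m² + 5m - 5.
Then f(1) = 0.

0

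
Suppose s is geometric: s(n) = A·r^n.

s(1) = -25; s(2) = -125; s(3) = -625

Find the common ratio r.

5

Consecutive ratio: -125/(-25) = 5, and -625/(-125) = 5, so r = 5.
Then A·5^1 = -25 gives A = -5, and s(n) = -5·5^n.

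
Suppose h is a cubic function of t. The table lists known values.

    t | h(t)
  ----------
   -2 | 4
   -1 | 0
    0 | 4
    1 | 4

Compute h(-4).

Write h(t) = at³ + bt² + ct + d; the 4 given values yield a linear system in the 4 coefficients.
Solving, h(t) = -2t³ - 2t² + 4t + 4.
Then h(-4) = 84.

84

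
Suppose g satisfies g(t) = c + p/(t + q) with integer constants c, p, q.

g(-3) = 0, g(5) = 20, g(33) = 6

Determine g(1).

-10

(g(t) − c)(t + q) = p for each data point; the three points give a linear system in c and q, then p follows.
Solving: c = 5, q = -3, p = 30, so g(t) = 5 + 30/(t − 3).
Then g(1) = 5 + 30/(-2) = -10.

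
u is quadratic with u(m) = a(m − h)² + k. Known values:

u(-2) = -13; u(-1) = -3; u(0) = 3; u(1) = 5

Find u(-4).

-45

First differences 10, 6, 2; second difference -4 = 2a, so a = -2.
Expanding, the m-coefficient is −2ah = 4h; matching it to the data gives h = 1, and then k = 5.
So u(m) = -2(m − 1)² + 5.
u(-4) = -2·(-5)² + 5 = -45.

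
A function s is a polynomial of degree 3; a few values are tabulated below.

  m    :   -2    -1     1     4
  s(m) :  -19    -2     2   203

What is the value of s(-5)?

-346

Write s(m) = am³ + bm² + cm + d; the 4 given values yield a linear system in the 4 coefficients.
Solving, s(m) = 3m³ + m² - m - 1.
Then s(-5) = -346.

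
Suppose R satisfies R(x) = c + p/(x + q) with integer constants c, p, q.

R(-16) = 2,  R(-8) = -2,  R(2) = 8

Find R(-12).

1

(R(x) − c)(x + q) = p for each data point; the three points give a linear system in c and q, then p follows.
Solving: c = 4, q = 4, p = 24, so R(x) = 4 + 24/(x + 4).
Then R(-12) = 4 + 24/(-8) = 1.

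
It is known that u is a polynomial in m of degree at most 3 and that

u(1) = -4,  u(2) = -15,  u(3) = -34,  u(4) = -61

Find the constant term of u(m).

First differences: -11, -19, -27. Second differences: -8, -8.
Level-2 differences are constant, so u has degree 2.
Fitting a degree-2 polynomial gives u(m) = -4m² + m - 1.
The constant term is u(0) = -1.

-1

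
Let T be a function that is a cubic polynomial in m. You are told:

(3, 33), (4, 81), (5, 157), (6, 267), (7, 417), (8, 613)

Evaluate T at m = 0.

First differences: 48, 76, 110, 150, 196. Second differences: 28, 34, 40, 46. Third differences: 6, 6, 6.
Level-3 differences are constant, so T has degree 3.
Fitting a degree-3 polynomial gives T(m) = m³ + 2m² - 3m - 3.
Then T(0) = -3.

-3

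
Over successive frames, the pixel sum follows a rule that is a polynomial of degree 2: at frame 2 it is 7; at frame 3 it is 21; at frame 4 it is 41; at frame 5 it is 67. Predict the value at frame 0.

Write the value at t as P(t).
Write P(t) = at² + bt + c; the 4 given values yield a linear system in the 3 coefficients.
Solving, P(t) = 3t² - t - 3.
Then P(0) = -3.

-3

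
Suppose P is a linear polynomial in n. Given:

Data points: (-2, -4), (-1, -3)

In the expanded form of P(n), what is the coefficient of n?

Write P(n) = an + b; the 2 given values yield a linear system in the 2 coefficients.
Solving, P(n) = n - 2.
The coefficient of n is 1.

1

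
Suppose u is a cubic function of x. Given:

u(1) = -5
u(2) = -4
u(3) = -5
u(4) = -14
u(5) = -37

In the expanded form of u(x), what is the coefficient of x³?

-1

First differences: 1, -1, -9, -23. Second differences: -2, -8, -14. Third differences: -6, -6.
Level-3 differences are constant, so u has degree 3.
Fitting a degree-3 polynomial gives u(x) = -x³ + 5x² - 7x - 2.
The coefficient of x³ is -1.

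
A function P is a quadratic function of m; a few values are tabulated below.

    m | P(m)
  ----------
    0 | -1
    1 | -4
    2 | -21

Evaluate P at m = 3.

Write P(m) = am² + bm + c; the 3 given values yield a linear system in the 3 coefficients.
Solving, P(m) = -7m² + 4m - 1.
Then P(3) = -52.

-52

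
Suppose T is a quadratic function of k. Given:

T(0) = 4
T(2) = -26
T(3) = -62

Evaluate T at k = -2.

Write T(k) = ak² + bk + c; the 3 given values yield a linear system in the 3 coefficients.
Solving, T(k) = -7k² - k + 4.
Then T(-2) = -22.

-22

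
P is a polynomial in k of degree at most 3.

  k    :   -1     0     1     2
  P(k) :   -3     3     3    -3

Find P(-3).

First differences: 6, 0, -6. Second differences: -6, -6.
Level-2 differences are constant, so P has degree 2.
Fitting a degree-2 polynomial gives P(k) = -3k² + 3k + 3.
Then P(-3) = -33.

-33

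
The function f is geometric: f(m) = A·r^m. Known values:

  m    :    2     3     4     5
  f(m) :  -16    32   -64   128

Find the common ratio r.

-2

Consecutive ratio: 32/(-16) = -2, and -64/32 = -2, so r = -2.
Then A·(-2)^2 = -16 gives A = -4, and f(m) = -4·(-2)^m.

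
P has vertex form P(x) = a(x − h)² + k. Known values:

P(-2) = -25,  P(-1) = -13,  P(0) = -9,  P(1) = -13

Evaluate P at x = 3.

First differences 12, 4, -4; second difference -8 = 2a, so a = -4.
Expanding, the x-coefficient is −2ah = 8h; matching it to the data gives h = 0, and then k = -9.
So P(x) = -4(x + 0)² − 9.
P(3) = -4·3² − 9 = -45.

-45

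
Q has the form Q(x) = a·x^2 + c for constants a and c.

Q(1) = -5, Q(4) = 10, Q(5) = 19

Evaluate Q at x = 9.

75

From Q(1) = -5 and Q(4) = 10: 1a + c = -5 and 16a + c = 10.
Subtracting: 15a = 15, so a = 1; then c = -5 − 1·1 = -6.
So Q(x) = 1x² − 6, and Q(9) = 75.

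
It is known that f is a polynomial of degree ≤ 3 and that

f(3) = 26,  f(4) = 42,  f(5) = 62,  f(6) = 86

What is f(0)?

2

First differences: 16, 20, 24. Second differences: 4, 4.
Level-2 differences are constant, so f has degree 2.
Fitting a degree-2 polynomial gives f(t) = 2t² + 2t + 2.
Then f(0) = 2.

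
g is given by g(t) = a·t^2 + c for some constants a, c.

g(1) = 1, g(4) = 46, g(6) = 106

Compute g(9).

From g(1) = 1 and g(4) = 46: 1a + c = 1 and 16a + c = 46.
Subtracting: 15a = 45, so a = 3; then c = 1 − 3·1 = -2.
So g(t) = 3t² − 2, and g(9) = 241.

241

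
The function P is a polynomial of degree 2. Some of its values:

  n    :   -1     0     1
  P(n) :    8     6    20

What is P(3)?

96

Write P(n) = an² + bn + c; the 3 given values yield a linear system in the 3 coefficients.
Solving, P(n) = 8n² + 6n + 6.
Then P(3) = 96.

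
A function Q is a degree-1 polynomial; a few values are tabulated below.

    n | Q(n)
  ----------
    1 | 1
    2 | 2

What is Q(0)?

Write Q(n) = an + b; the 2 given values yield a linear system in the 2 coefficients.
Solving, Q(n) = n.
The constant term is Q(0) = 0.

0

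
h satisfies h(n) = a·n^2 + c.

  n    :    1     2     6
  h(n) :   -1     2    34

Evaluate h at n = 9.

79

From h(1) = -1 and h(2) = 2: 1a + c = -1 and 4a + c = 2.
Subtracting: 3a = 3, so a = 1; then c = -1 − 1·1 = -2.
So h(n) = 1n² − 2, and h(9) = 79.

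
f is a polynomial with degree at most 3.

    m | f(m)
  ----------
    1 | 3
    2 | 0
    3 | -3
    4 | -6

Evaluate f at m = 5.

Write f(m) = am³ + bm² + cm + d; the 4 given values yield a linear system in the 4 coefficients.
Solving, the top 2 coefficients vanish, and f(m) = -3m + 6.
Then f(5) = -9.

-9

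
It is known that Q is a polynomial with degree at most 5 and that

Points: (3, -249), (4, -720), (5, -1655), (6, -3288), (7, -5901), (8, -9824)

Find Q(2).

Write Q(m) = am^5 + bm^4 + cm³ + dm² + em + p; the 6 given values yield a linear system in the 6 coefficients.
Solving, the leading coefficient vanishes, and Q(m) = -2m^4 - 3m³ - 2m² + 4m.
Then Q(2) = -56.

-56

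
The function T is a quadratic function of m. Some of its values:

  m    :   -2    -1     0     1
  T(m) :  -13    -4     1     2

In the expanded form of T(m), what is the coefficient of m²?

First differences: 9, 5, 1. Second differences: -4, -4.
Level-2 differences are constant, so T has degree 2.
Fitting a degree-2 polynomial gives T(m) = -2m² + 3m + 1.
The coefficient of m² is -2.

-2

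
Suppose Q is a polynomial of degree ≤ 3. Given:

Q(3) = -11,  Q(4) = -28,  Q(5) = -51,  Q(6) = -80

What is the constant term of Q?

4

First differences: -17, -23, -29. Second differences: -6, -6.
Level-2 differences are constant, so Q has degree 2.
Fitting a degree-2 polynomial gives Q(n) = -3n² + 4n + 4.
The constant term is Q(0) = 4.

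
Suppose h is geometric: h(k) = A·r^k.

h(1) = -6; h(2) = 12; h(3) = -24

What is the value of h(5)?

-96

Consecutive ratio: 12/(-6) = -2, and -24/12 = -2, so r = -2.
Then A·(-2)^1 = -6 gives A = 3, and h(k) = 3·(-2)^k.
h(5) = 3·(-2)^5 = -96.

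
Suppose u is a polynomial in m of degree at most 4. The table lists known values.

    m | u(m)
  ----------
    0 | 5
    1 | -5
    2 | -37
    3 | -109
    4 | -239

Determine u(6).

-745

Write u(m) = am^4 + bm³ + cm² + dm + e; the 5 given values yield a linear system in the 5 coefficients.
Solving, the leading coefficient vanishes, and u(m) = -3m³ - 2m² - 5m + 5.
Then u(6) = -745.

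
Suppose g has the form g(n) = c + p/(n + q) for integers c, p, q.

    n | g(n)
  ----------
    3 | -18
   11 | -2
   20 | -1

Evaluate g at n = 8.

-3

(g(n) − c)(n + q) = p for each data point; the three points give a linear system in c and q, then p follows.
Solving: c = 0, q = -2, p = -18, so g(n) = -18/(n − 2).
Then g(8) = 0 − 18/6 = -3.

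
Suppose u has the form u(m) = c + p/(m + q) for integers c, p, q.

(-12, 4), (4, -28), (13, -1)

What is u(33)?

1

(u(m) − c)(m + q) = p for each data point; the three points give a linear system in c and q, then p follows.
Solving: c = 2, q = -3, p = -30, so u(m) = 2 − 30/(m − 3).
Then u(33) = 2 − 30/30 = 1.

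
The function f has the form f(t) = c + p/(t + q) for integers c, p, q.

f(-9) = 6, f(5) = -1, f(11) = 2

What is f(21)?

(f(t) − c)(t + q) = p for each data point; the three points give a linear system in c and q, then p follows.
Solving: c = 4, q = -1, p = -20, so f(t) = 4 − 20/(t − 1).
Then f(21) = 4 − 20/20 = 3.

3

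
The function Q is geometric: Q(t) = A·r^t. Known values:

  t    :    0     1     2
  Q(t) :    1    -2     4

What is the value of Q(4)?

16

Consecutive ratio: -2/1 = -2, and 4/(-2) = -2, so r = -2.
Then A·(-2)^0 = 1 gives A = 1, and Q(t) = 1·(-2)^t.
Q(4) = 1·(-2)^4 = 16.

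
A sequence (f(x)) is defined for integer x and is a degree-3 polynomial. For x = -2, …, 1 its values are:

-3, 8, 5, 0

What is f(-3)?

-40

Write f(x) = ax³ + bx² + cx + d; the 4 given values yield a linear system in the 4 coefficients.
Solving, f(x) = 2x³ - x² - 6x + 5.
Then f(-3) = -40.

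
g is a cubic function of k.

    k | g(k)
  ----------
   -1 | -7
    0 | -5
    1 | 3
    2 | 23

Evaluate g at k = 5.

Write g(k) = ak³ + bk² + ck + d; the 4 given values yield a linear system in the 4 coefficients.
Solving, g(k) = k³ + 3k² + 4k - 5.
Then g(5) = 215.

215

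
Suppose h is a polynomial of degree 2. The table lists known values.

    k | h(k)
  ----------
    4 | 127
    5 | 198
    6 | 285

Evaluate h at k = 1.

10

Write h(k) = ak² + bk + c; the 3 given values yield a linear system in the 3 coefficients.
Solving, h(k) = 8k² - k + 3.
Then h(1) = 10.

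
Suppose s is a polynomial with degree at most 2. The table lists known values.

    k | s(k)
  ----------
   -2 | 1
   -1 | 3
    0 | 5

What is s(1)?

First differences: 2, 2.
Level-1 differences are constant, so s has degree 1.
Fitting a degree-1 polynomial gives s(k) = 2k + 5.
Then s(1) = 7.

7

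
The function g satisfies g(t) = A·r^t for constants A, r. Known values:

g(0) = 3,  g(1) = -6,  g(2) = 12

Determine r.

Consecutive ratio: -6/3 = -2, and 12/(-6) = -2, so r = -2.
Then A·(-2)^0 = 3 gives A = 3, and g(t) = 3·(-2)^t.

-2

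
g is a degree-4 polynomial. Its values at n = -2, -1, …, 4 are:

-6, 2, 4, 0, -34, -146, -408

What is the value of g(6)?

-1790

Write g(n) = an^4 + bn³ + cn² + dn + e; the 7 given values yield a linear system in the 5 coefficients.
Solving, g(n) = -n^4 - 2n³ - 2n² + n + 4.
Then g(6) = -1790.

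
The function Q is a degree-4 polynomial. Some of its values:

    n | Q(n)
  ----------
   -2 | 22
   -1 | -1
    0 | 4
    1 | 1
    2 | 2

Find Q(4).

Write Q(n) = an^4 + bn³ + cn² + dn + e; the 5 given values yield a linear system in the 5 coefficients.
Solving, Q(n) = 2n^4 - 2n³ - 6n² + 3n + 4.
Then Q(4) = 304.

304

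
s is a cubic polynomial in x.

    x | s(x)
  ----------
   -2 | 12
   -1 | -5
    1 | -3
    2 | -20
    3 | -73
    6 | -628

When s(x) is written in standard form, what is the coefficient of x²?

Write s(x) = ax³ + bx² + cx + d; the 6 given values yield a linear system in the 4 coefficients.
Solving, s(x) = -3x³ + 4x - 4.
The coefficient of x² is 0.

0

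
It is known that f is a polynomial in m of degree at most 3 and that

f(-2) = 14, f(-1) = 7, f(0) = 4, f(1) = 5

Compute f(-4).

40

Write f(m) = am³ + bm² + cm + d; the 4 given values yield a linear system in the 4 coefficients.
Solving, the leading coefficient vanishes, and f(m) = 2m² - m + 4.
Then f(-4) = 40.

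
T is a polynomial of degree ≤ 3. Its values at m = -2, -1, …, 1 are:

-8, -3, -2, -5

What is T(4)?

-38

First differences: 5, 1, -3. Second differences: -4, -4.
Level-2 differences are constant, so T has degree 2.
Fitting a degree-2 polynomial gives T(m) = -2m² - m - 2.
Then T(4) = -38.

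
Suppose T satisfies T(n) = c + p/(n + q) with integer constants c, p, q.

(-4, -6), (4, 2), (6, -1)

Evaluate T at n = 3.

(T(n) − c)(n + q) = p for each data point; the three points give a linear system in c and q, then p follows.
Solving: c = -4, q = -2, p = 12, so T(n) = -4 + 12/(n − 2).
Then T(3) = -4 + 12/1 = 8.

8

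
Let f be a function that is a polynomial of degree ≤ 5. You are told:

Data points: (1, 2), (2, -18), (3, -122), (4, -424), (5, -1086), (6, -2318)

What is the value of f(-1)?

6

First differences: -20, -104, -302, -662, -1232. Second differences: -84, -198, -360, -570. Third differences: -114, -162, -210. Fourth differences: -48, -48.
Level-4 differences are constant, so f has degree 4.
Fitting a degree-4 polynomial gives f(t) = -2t^4 + t³ + 2t² - 3t + 4.
Then f(-1) = 6.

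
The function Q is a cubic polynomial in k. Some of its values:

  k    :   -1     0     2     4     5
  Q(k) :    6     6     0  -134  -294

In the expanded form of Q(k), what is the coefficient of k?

5

Write Q(k) = ak³ + bk² + ck + d; the 5 given values yield a linear system in the 4 coefficients.
Solving, Q(k) = -3k³ + 2k² + 5k + 6.
The coefficient of k is 5.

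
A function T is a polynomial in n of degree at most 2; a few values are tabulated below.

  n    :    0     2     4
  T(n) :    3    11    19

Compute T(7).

31

Write T(n) = an² + bn + c; the 3 given values yield a linear system in the 3 coefficients.
Solving, the leading coefficient vanishes, and T(n) = 4n + 3.
Then T(7) = 31.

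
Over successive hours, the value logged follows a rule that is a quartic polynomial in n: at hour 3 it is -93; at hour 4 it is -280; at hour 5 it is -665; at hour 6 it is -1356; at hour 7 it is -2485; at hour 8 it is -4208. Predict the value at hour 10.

Write the value at n as T(n).
First differences: -187, -385, -691, -1129, -1723. Second differences: -198, -306, -438, -594. Third differences: -108, -132, -156. Fourth differences: -24, -24.
Level-4 differences are constant, so T has degree 4.
Fitting a degree-4 polynomial gives T(n) = -n^4 - 2n² + 2n.
Then T(10) = -10180.

-10180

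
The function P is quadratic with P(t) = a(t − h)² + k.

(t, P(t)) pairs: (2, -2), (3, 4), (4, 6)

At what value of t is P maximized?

First differences 6, 2; second difference -4 = 2a, so a = -2.
Expanding, the t-coefficient is −2ah = 4h; matching it to the data gives h = 4, and then k = 6.
So P(t) = -2(t − 4)² + 6.
Hence h = 4.

4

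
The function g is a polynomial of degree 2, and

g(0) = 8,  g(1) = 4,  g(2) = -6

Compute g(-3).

Write g(m) = am² + bm + c; the 3 given values yield a linear system in the 3 coefficients.
Solving, g(m) = -3m² - m + 8.
Then g(-3) = -16.

-16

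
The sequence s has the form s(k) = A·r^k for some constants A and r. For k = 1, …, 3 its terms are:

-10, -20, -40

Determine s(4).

-80

Consecutive ratio: -20/(-10) = 2, and -40/(-20) = 2, so r = 2.
Then A·2^1 = -10 gives A = -5, and s(k) = -5·2^k.
s(4) = -5·2^4 = -80.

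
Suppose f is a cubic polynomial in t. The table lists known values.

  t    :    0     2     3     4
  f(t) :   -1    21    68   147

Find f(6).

Write f(t) = at³ + bt² + ct + d; the 4 given values yield a linear system in the 4 coefficients.
Solving, f(t) = t³ + 7t² - 7t - 1.
Then f(6) = 425.

425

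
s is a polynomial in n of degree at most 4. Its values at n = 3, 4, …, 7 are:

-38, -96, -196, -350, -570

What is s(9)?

First differences: -58, -100, -154, -220. Second differences: -42, -54, -66. Third differences: -12, -12.
Level-3 differences are constant, so s has degree 3.
Fitting a degree-3 polynomial gives s(n) = -2n³ + 3n² - 5n + 4.
Then s(9) = -1256.

-1256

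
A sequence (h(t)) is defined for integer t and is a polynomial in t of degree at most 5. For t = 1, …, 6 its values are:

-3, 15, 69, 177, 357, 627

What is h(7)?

First differences: 18, 54, 108, 180, 270. Second differences: 36, 54, 72, 90. Third differences: 18, 18, 18.
Level-3 differences are constant, so h has degree 3.
Fitting a degree-3 polynomial gives h(t) = 3t³ - 3t - 3.
Then h(7) = 1005.

1005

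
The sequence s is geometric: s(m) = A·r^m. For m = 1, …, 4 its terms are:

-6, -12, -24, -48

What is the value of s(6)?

-192

Consecutive ratio: -12/(-6) = 2, and -24/(-12) = 2, so r = 2.
Then A·2^1 = -6 gives A = -3, and s(m) = -3·2^m.
s(6) = -3·2^6 = -192.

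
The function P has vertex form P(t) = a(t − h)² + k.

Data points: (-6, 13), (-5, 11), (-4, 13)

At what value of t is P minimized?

First differences -2, 2; second difference 4 = 2a, so a = 2.
Expanding, the t-coefficient is −2ah = -4h; matching it to the data gives h = -5, and then k = 11.
So P(t) = 2(t + 5)² + 11.
Hence h = -5.

-5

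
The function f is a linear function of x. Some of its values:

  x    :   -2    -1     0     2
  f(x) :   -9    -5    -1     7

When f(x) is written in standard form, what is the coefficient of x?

4

Write f(x) = ax + b; the 4 given values yield a linear system in the 2 coefficients.
Solving, f(x) = 4x - 1.
The coefficient of x is 4.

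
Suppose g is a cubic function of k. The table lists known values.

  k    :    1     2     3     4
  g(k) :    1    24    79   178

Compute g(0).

-2

Write g(k) = ak³ + bk² + ck + d; the 4 given values yield a linear system in the 4 coefficients.
Solving, g(k) = 2k³ + 4k² - 3k - 2.
Then g(0) = -2.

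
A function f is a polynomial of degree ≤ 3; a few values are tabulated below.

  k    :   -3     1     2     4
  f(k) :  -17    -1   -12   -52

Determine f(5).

-81

Write f(k) = ak³ + bk² + ck + d; the 4 given values yield a linear system in the 4 coefficients.
Solving, the leading coefficient vanishes, and f(k) = -3k² - 2k + 4.
Then f(5) = -81.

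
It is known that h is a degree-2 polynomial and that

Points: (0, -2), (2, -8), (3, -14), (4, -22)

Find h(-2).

-4

Write h(x) = ax² + bx + c; the 4 given values yield a linear system in the 3 coefficients.
Solving, h(x) = -x² - x - 2.
Then h(-2) = -4.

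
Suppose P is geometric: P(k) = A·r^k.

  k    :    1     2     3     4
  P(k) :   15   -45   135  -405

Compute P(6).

-3645

Consecutive ratio: -45/15 = -3, and 135/(-45) = -3, so r = -3.
Then A·(-3)^1 = 15 gives A = -5, and P(k) = -5·(-3)^k.
P(6) = -5·(-3)^6 = -3645.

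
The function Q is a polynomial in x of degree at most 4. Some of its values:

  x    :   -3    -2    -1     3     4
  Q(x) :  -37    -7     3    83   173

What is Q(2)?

Write Q(x) = ax^4 + bx³ + cx² + dx + e; the 5 given values yield a linear system in the 5 coefficients.
Solving, the leading coefficient vanishes, and Q(x) = 2x³ + 2x² + 2x + 5.
Then Q(2) = 33.

33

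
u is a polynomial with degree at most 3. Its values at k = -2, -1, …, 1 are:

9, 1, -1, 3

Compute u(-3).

First differences: -8, -2, 4. Second differences: 6, 6.
Level-2 differences are constant, so u has degree 2.
Fitting a degree-2 polynomial gives u(k) = 3k² + k - 1.
Then u(-3) = 23.

23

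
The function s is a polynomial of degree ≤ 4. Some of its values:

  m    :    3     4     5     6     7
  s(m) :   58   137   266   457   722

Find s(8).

1073

Write s(m) = am^4 + bm³ + cm² + dm + e; the 5 given values yield a linear system in the 5 coefficients.
Solving, the leading coefficient vanishes, and s(m) = 2m³ + m² - 2m + 1.
Then s(8) = 1073.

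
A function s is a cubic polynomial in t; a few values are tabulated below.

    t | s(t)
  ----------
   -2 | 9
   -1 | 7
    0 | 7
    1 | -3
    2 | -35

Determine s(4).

Write s(t) = at³ + bt² + ct + d; the 5 given values yield a linear system in the 4 coefficients.
Solving, s(t) = -2t³ - 5t² - 3t + 7.
Then s(4) = -213.

-213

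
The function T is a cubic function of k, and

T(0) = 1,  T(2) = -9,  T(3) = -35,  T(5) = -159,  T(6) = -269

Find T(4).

-83

Write T(k) = ak³ + bk² + ck + d; the 5 given values yield a linear system in the 4 coefficients.
Solving, T(k) = -k³ - 2k² + 3k + 1.
Then T(4) = -83.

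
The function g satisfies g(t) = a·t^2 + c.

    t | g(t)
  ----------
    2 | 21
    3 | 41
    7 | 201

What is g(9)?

From g(2) = 21 and g(3) = 41: 4a + c = 21 and 9a + c = 41.
Subtracting: 5a = 20, so a = 4; then c = 21 − 4·4 = 5.
So g(t) = 4t² + 5, and g(9) = 329.

329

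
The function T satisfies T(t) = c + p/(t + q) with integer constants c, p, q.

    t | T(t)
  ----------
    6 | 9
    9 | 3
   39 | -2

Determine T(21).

-1

(T(t) − c)(t + q) = p for each data point; the three points give a linear system in c and q, then p follows.
Solving: c = -3, q = -3, p = 36, so T(t) = -3 + 36/(t − 3).
Then T(21) = -3 + 36/18 = -1.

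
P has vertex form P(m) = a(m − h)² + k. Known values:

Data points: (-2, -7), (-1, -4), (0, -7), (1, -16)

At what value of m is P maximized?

First differences 3, -3, -9; second difference -6 = 2a, so a = -3.
Expanding, the m-coefficient is −2ah = 6h; matching it to the data gives h = -1, and then k = -4.
So P(m) = -3(m + 1)² − 4.
Hence h = -1.

-1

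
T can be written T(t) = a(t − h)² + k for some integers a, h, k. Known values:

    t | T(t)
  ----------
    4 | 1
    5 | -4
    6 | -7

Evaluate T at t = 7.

-8

First differences -5, -3; second difference 2 = 2a, so a = 1.
Expanding, the t-coefficient is −2ah = -2h; matching it to the data gives h = 7, and then k = -8.
So T(t) = 1(t − 7)² − 8.
T(7) = 1·0² − 8 = -8.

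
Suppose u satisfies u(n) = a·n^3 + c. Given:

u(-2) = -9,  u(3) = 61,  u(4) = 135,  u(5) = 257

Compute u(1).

9

From u(-2) = -9 and u(3) = 61: -8a + c = -9 and 27a + c = 61.
Subtracting: 35a = 70, so a = 2; then c = -9 − 2·(-8) = 7.
So u(n) = 2n³ + 7, and u(1) = 9.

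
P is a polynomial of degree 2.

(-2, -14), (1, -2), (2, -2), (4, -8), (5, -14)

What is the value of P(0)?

Write P(x) = ax² + bx + c; the 5 given values yield a linear system in the 3 coefficients.
Solving, P(x) = -x² + 3x - 4.
Then P(0) = -4.

-4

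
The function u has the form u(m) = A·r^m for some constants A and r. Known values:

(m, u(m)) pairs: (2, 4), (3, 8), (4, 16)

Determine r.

Consecutive ratio: 8/4 = 2, and 16/8 = 2, so r = 2.
Then A·2^2 = 4 gives A = 1, and u(m) = 1·2^m.

2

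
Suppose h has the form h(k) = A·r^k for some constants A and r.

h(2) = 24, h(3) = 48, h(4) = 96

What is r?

Consecutive ratio: 48/24 = 2, and 96/48 = 2, so r = 2.
Then A·2^2 = 24 gives A = 6, and h(k) = 6·2^k.

2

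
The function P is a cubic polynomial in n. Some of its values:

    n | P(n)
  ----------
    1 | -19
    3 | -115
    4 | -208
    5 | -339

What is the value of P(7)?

-739

Write P(n) = an³ + bn² + cn + d; the 4 given values yield a linear system in the 4 coefficients.
Solving, P(n) = -n³ - 7n² - 7n - 4.
Then P(7) = -739.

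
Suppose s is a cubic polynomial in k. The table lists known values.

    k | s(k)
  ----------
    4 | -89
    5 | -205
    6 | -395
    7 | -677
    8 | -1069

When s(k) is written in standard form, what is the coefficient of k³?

-3

First differences: -116, -190, -282, -392. Second differences: -74, -92, -110. Third differences: -18, -18.
Level-3 differences are constant, so s has degree 3.
Fitting a degree-3 polynomial gives s(k) = -3k³ + 8k² - 5k - 5.
The coefficient of k³ is -3.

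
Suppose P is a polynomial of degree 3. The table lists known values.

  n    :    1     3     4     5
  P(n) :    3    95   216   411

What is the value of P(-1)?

-9

Write P(n) = an³ + bn² + cn + d; the 4 given values yield a linear system in the 4 coefficients.
Solving, P(n) = 3n³ + n² + 3n - 4.
Then P(-1) = -9.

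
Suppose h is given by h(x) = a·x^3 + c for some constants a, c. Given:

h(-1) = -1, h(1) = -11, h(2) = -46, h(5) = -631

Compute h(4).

From h(-1) = -1 and h(1) = -11: -1a + c = -1 and 1a + c = -11.
Subtracting: 2a = -10, so a = -5; then c = -1 − (-5)·(-1) = -6.
So h(x) = -5x³ − 6, and h(4) = -326.

-326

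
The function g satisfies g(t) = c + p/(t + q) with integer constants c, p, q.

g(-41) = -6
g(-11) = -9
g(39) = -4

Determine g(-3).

-25

(g(t) − c)(t + q) = p for each data point; the three points give a linear system in c and q, then p follows.
Solving: c = -5, q = 1, p = 40, so g(t) = -5 + 40/(t + 1).
Then g(-3) = -5 + 40/(-2) = -25.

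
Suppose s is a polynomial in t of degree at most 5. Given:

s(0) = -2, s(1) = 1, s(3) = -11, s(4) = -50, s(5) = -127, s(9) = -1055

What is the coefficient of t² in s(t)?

Write s(t) = at^5 + bt^4 + ct³ + dt² + et + p; the 6 given values yield a linear system in the 6 coefficients.
Solving, the top 2 coefficients vanish, and s(t) = -2t³ + 5t² - 2.
The coefficient of t² is 5.

5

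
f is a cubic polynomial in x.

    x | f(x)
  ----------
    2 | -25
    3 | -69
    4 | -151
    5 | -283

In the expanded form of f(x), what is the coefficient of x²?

Write f(x) = ax³ + bx² + cx + d; the 4 given values yield a linear system in the 4 coefficients.
Solving, f(x) = -2x³ - x² - x - 3.
The coefficient of x² is -1.

-1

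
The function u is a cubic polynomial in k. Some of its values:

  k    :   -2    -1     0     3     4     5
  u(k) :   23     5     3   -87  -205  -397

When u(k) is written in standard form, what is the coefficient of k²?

-1

Write u(k) = ak³ + bk² + ck + d; the 6 given values yield a linear system in the 4 coefficients.
Solving, u(k) = -3k³ - k² + 3.
The coefficient of k² is -1.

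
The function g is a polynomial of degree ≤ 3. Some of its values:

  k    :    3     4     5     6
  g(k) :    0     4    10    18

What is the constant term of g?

0

First differences: 4, 6, 8. Second differences: 2, 2.
Level-2 differences are constant, so g has degree 2.
Fitting a degree-2 polynomial gives g(k) = k² - 3k.
The constant term is g(0) = 0.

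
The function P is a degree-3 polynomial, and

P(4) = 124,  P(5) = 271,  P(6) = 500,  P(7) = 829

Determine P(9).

Write P(n) = an³ + bn² + cn + d; the 4 given values yield a linear system in the 4 coefficients.
Solving, P(n) = 3n³ - 4n² - 4.
Then P(9) = 1859.

1859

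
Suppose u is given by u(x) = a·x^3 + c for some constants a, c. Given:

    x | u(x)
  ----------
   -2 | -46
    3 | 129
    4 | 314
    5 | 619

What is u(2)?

From u(-2) = -46 and u(3) = 129: -8a + c = -46 and 27a + c = 129.
Subtracting: 35a = 175, so a = 5; then c = -46 − 5·(-8) = -6.
So u(x) = 5x³ − 6, and u(2) = 34.

34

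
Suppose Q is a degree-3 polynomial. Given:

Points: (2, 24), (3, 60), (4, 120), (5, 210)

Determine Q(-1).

Write Q(n) = an³ + bn² + cn + d; the 4 given values yield a linear system in the 4 coefficients.
Solving, Q(n) = n³ + 3n² + 2n.
Then Q(-1) = 0.

0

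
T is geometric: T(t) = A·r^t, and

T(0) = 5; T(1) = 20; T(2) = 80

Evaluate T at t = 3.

320

Consecutive ratio: 20/5 = 4, and 80/20 = 4, so r = 4.
Then A·4^0 = 5 gives A = 5, and T(t) = 5·4^t.
T(3) = 5·4^3 = 320.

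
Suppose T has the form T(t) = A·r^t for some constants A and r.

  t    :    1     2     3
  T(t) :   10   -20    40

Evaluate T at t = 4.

Consecutive ratio: -20/10 = -2, and 40/(-20) = -2, so r = -2.
Then A·(-2)^1 = 10 gives A = -5, and T(t) = -5·(-2)^t.
T(4) = -5·(-2)^4 = -80.

-80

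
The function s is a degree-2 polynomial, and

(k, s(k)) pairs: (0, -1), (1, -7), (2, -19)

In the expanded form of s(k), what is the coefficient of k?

-3

Write s(k) = ak² + bk + c; the 3 given values yield a linear system in the 3 coefficients.
Solving, s(k) = -3k² - 3k - 1.
The coefficient of k is -3.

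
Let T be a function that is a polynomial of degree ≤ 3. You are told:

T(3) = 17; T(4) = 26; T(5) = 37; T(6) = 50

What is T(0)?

First differences: 9, 11, 13. Second differences: 2, 2.
Level-2 differences are constant, so T has degree 2.
Fitting a degree-2 polynomial gives T(m) = m² + 2m + 2.
The constant term is T(0) = 2.

2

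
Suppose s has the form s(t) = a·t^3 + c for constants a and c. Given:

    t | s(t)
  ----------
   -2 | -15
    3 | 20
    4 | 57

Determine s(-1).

From s(-2) = -15 and s(3) = 20: -8a + c = -15 and 27a + c = 20.
Subtracting: 35a = 35, so a = 1; then c = -15 − 1·(-8) = -7.
So s(t) = 1t³ − 7, and s(-1) = -8.

-8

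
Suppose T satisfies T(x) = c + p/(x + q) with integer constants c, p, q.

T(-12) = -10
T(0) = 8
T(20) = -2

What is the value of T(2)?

(T(x) − c)(x + q) = p for each data point; the three points give a linear system in c and q, then p follows.
Solving: c = -4, q = 4, p = 48, so T(x) = -4 + 48/(x + 4).
Then T(2) = -4 + 48/6 = 4.

4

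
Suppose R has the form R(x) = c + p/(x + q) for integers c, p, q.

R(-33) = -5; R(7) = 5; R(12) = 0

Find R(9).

2

(R(x) − c)(x + q) = p for each data point; the three points give a linear system in c and q, then p follows.
Solving: c = -4, q = -3, p = 36, so R(x) = -4 + 36/(x − 3).
Then R(9) = -4 + 36/6 = 2.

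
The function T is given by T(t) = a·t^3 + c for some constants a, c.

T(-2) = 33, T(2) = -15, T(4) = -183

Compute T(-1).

12

From T(-2) = 33 and T(2) = -15: -8a + c = 33 and 8a + c = -15.
Subtracting: 16a = -48, so a = -3; then c = 33 − (-3)·(-8) = 9.
So T(t) = -3t³ + 9, and T(-1) = 12.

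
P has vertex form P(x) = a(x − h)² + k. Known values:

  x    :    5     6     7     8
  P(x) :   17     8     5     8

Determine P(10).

32

First differences -9, -3, 3; second difference 6 = 2a, so a = 3.
Expanding, the x-coefficient is −2ah = -6h; matching it to the data gives h = 7, and then k = 5.
So P(x) = 3(x − 7)² + 5.
P(10) = 3·3² + 5 = 32.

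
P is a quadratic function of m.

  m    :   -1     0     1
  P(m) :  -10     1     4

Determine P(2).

Write P(m) = am² + bm + c; the 3 given values yield a linear system in the 3 coefficients.
Solving, P(m) = -4m² + 7m + 1.
Then P(2) = -1.

-1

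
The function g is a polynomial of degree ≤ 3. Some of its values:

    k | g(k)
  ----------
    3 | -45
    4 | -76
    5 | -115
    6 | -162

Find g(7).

-217

Write g(k) = ak³ + bk² + ck + d; the 4 given values yield a linear system in the 4 coefficients.
Solving, the leading coefficient vanishes, and g(k) = -4k² - 3k.
Then g(7) = -217.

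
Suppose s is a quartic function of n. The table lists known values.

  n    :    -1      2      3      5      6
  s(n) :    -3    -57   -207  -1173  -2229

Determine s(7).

-3867

Write s(n) = an^4 + bn³ + cn² + dn + e; the 5 given values yield a linear system in the 5 coefficients.
Solving, s(n) = -n^4 - 4n³ - 2n² + n - 3.
Then s(7) = -3867.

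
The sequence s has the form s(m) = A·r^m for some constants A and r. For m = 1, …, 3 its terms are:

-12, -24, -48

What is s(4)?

Consecutive ratio: -24/(-12) = 2, and -48/(-24) = 2, so r = 2.
Then A·2^1 = -12 gives A = -6, and s(m) = -6·2^m.
s(4) = -6·2^4 = -96.

-96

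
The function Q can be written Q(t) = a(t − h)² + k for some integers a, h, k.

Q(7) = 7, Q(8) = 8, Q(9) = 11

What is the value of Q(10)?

16

First differences 1, 3; second difference 2 = 2a, so a = 1.
Expanding, the t-coefficient is −2ah = -2h; matching it to the data gives h = 7, and then k = 7.
So Q(t) = 1(t − 7)² + 7.
Q(10) = 1·3² + 7 = 16.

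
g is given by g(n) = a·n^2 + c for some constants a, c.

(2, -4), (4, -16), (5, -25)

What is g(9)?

-81

From g(2) = -4 and g(4) = -16: 4a + c = -4 and 16a + c = -16.
Subtracting: 12a = -12, so a = -1; then c = -4 − (-1)·4 = 0.
So g(n) = -1n² + 0, and g(9) = -81.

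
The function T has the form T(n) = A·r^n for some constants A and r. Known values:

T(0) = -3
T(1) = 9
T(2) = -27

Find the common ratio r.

-3

Consecutive ratio: 9/(-3) = -3, and -27/9 = -3, so r = -3.
Then A·(-3)^0 = -3 gives A = -3, and T(n) = -3·(-3)^n.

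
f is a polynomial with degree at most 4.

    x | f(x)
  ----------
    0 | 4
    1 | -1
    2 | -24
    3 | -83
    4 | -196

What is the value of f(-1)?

9

First differences: -5, -23, -59, -113. Second differences: -18, -36, -54. Third differences: -18, -18.
Level-3 differences are constant, so f has degree 3.
Fitting a degree-3 polynomial gives f(x) = -3x³ - 2x + 4.
Then f(-1) = 9.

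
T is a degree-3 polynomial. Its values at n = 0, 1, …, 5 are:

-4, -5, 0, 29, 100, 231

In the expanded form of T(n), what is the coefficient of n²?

Write T(n) = an³ + bn² + cn + d; the 6 given values yield a linear system in the 4 coefficients.
Solving, T(n) = 3n³ - 6n² + 2n - 4.
The coefficient of n² is -6.

-6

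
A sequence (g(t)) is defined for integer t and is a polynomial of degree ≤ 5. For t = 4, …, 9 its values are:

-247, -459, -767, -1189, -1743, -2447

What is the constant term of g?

First differences: -212, -308, -422, -554, -704. Second differences: -96, -114, -132, -150. Third differences: -18, -18, -18.
Level-3 differences are constant, so g has degree 3.
Fitting a degree-3 polynomial gives g(t) = -3t³ - 3t² - 2t + 1.
The constant term is g(0) = 1.

1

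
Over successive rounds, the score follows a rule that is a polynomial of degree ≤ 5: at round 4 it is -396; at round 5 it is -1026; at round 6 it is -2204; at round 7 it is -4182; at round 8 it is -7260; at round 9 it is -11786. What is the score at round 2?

-12

Write the value at k as P(k).
First differences: -630, -1178, -1978, -3078, -4526. Second differences: -548, -800, -1100, -1448. Third differences: -252, -300, -348. Fourth differences: -48, -48.
Level-4 differences are constant, so P has degree 4.
Fitting a degree-4 polynomial gives P(k) = -2k^4 + 2k³ - 2k² + 4k + 4.
Then P(2) = -12.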